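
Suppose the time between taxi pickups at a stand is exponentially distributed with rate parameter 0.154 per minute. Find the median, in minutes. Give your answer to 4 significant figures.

4.501

Set 1 − e^(−λt) = 0.5, so t = −ln(0.5)/λ = 0.69315/0.154 ≈ 4.50096 minutes.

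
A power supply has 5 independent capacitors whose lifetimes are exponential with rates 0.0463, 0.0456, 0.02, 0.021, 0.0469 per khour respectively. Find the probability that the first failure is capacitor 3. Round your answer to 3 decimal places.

The time to first failure is exponential with rate Σλ = 0.0463 + 0.0456 + 0.02 + 0.021 + 0.0469 = 0.1798.
P(capacitor 3 first) = λ_3/Σλ = 0.02/0.1798 ≈ 0.111.

0.111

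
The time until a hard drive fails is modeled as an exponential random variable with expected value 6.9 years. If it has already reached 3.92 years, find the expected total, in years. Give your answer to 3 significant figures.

The rate is λ = 1/6.9 = 0.144928 per year.
By memorylessness, E[X | X > 3.92] = 3.92 + 1/λ = 3.92 + 6.9 = 10.82 years.

10.8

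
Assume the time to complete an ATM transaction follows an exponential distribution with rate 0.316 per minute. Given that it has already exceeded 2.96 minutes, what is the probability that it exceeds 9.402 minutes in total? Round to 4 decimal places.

By the memoryless property, P(X > 2.96+6.442 | X > 2.96) = P(X > 6.442).
P(X > 6.442) = e^(−2.0357) ≈ 0.1306.

0.1306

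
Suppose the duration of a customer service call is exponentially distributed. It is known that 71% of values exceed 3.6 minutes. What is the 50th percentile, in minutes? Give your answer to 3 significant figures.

e^(−λ·3.6) = 0.71 ⇒ λ = −ln(0.71)/3.6 = 0.0951362.
50th percentile: 1 − e^(−λt) = 0.5, t = −ln(0.5)/λ = 7.28584 minutes.

7.29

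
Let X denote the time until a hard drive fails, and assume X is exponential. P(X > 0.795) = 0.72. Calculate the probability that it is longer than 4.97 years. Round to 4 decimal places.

0.1283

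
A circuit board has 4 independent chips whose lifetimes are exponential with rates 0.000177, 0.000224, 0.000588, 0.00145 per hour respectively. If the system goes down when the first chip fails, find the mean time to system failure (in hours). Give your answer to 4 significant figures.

The time to first failure is exponential with rate Σλ = 0.000177 + 0.000224 + 0.000588 + 0.00145 = 0.002439.
E[min] = 1/Σλ = 1/0.002439 = 410.004 hours.

410.0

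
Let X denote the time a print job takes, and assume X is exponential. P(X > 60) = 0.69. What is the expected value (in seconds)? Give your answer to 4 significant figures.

161.7

e^(−λ·60) = 0.69 ⇒ λ = −ln(0.69)/60 = 0.00618439.
Mean = 1/λ = 161.697 seconds.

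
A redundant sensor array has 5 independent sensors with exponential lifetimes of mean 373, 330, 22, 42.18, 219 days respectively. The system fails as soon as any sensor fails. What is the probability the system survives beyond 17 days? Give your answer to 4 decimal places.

0.2591

The first failure time is exponential with rate Σλ_i = 1/373 + 1/330 + 1/22 + 1/42.18 + 1/219 = 0.0794399 per day.
P(min > 17) = e^(−0.0794399·17) = e^(−1.3505) ≈ 0.2591.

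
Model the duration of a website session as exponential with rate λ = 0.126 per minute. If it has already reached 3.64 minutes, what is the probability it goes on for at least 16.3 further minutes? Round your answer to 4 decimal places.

0.1282

By the memoryless property, P(X > 3.64+16.3 | X > 3.64) = P(X > 16.3).
P(X > 16.3) = e^(−2.0538) ≈ 0.1282.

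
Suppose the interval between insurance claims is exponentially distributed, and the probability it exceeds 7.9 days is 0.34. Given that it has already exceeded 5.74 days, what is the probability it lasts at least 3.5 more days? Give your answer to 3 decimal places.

0.620

From e^(−λ·7.9) = 0.34, λ = −ln(0.34)/7.9 = 0.136558.
Memoryless: P(X > 5.74+3.5 | X > 5.74) = P(X > 3.5) = e^(−0.136558·3.5) ≈ 0.620.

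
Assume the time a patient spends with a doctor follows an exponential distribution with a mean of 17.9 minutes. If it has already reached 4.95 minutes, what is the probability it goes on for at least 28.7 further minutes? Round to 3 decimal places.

0.201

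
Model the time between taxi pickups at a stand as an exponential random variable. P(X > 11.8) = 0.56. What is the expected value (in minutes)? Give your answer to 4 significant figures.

20.35

e^(−λ·11.8) = 0.56 ⇒ λ = −ln(0.56)/11.8 = 0.0491372.
Mean = 1/λ = 20.3512 minutes.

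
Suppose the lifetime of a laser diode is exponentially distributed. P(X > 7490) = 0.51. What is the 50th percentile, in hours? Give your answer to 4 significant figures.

7710

e^(−λ·7490) = 0.51 ⇒ λ = −ln(0.51)/7490 = 0.0000898991.
50th percentile: 1 − e^(−λt) = 0.5, t = −ln(0.5)/λ = 7710.28 hours.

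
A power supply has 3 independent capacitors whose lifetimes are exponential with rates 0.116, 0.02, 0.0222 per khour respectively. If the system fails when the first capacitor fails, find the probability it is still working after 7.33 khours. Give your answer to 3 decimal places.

0.314

The time to first failure is exponential with rate Σλ = 0.116 + 0.02 + 0.0222 = 0.1582.
P(min > 7.33) = e^(−0.1582·7.33) = e^(−1.1596) ≈ 0.314.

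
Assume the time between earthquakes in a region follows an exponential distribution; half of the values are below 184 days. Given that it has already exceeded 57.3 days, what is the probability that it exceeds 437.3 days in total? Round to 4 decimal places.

For an exponential, median = ln(2)/λ, so λ = ln 2 / 184 = 0.0037671 per day.
The exponential is memoryless, so the remaining time is again Exp(λ): the condition X > 57.3 is irrelevant.
P(X > 380) = e^(−1.4315) ≈ 0.2390.

0.2390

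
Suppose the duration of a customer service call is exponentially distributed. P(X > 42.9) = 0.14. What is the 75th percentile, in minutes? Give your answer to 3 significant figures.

30.2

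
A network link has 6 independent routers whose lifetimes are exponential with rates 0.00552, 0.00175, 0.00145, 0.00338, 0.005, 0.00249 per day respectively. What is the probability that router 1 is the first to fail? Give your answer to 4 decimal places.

0.2818

The time to first failure is exponential with rate Σλ = 0.00552 + 0.00175 + 0.00145 + 0.00338 + 0.005 + 0.00249 = 0.01959.
P(router 1 first) = λ_1/Σλ = 0.00552/0.01959 ≈ 0.2818.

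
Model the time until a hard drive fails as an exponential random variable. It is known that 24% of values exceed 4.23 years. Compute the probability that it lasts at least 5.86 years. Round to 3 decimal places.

e^(−λ·4.23) = 0.24 ⇒ λ = −ln(0.24)/4.23 = 0.33738.
P(X > 5.86) = e^(−0.33738·5.86) = e^(−1.977) ≈ 0.138.

0.138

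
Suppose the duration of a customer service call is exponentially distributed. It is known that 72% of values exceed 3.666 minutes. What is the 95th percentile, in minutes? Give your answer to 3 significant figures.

e^(−λ·3.666) = 0.72 ⇒ λ = −ln(0.72)/3.666 = 0.0896083.
95th percentile: 1 − e^(−λt) = 0.95, t = −ln(0.05)/λ = 33.4314 minutes.

33.4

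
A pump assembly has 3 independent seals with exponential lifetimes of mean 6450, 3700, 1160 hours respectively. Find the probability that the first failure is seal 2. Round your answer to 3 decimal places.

0.210

Rates: λ_i = 1/mean_i → 0.000155039, 0.00027027, 0.000862069; Σλ = 0.00128738.
P(seal 2 first) = λ_2/Σλ = 0.00027027/0.00128738 ≈ 0.210.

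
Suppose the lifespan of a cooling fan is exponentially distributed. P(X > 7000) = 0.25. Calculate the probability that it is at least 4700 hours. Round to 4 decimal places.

e^(−λ·7000) = 0.25 ⇒ λ = −ln(0.25)/7000 = 0.000198042.
P(X > 4700) = e^(−0.000198042·4700) = e^(−0.9308) ≈ 0.3942.

0.3942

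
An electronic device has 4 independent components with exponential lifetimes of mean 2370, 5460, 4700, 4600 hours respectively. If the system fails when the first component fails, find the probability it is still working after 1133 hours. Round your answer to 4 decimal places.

The first failure time is exponential with rate Σλ_i = 1/2370 + 1/5460 + 1/4700 + 1/4600 = 0.00103525 per hour.
P(min > 1133) = e^(−0.00103525·1133) = e^(−1.1729) ≈ 0.3095.

0.3095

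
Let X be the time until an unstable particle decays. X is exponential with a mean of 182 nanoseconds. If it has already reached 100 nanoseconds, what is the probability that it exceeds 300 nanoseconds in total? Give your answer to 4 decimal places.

0.3332

The rate is λ = 1/182 = 0.00549451 per nanosecond.
By the memoryless property, P(X > 100+200 | X > 100) = P(X > 200).
P(X > 200) = e^(−1.0989) ≈ 0.3332.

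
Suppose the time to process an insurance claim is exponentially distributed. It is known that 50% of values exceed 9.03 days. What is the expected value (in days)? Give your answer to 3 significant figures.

e^(−λ·9.03) = 0.50 ⇒ λ = −ln(0.50)/9.03 = 0.0767605.
Mean = 1/λ = 13.0275 days.

13.0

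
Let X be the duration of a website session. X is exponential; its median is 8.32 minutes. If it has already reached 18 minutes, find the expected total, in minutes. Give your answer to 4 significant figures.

For an exponential, median = ln(2)/λ, so λ = ln 2 / 8.32 = 0.083311 per minute.
By memorylessness, E[X | X > 18] = 18 + 1/λ = 18 + 12.0032 = 30.0032 minutes.

30.00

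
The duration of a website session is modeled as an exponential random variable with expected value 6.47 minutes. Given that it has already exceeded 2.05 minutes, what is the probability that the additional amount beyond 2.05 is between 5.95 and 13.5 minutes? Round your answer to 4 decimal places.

0.2746

The rate is λ = 1/6.47 = 0.15456 per minute.
Memoryless: the residual past 2.05 is again Exp(λ).
P(5.95 < residual < 13.5) = e^(−λ·5.95) − e^(−λ·13.5) = 0.39867 − 0.12411 ≈ 0.2746.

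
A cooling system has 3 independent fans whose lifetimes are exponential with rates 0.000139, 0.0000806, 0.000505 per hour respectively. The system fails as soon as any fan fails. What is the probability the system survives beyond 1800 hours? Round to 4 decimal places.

0.2714

The time to first failure is exponential with rate Σλ = 0.000139 + 0.0000806 + 0.000505 = 0.0007246.
P(min > 1800) = e^(−0.0007246·1800) = e^(−1.3043) ≈ 0.2714.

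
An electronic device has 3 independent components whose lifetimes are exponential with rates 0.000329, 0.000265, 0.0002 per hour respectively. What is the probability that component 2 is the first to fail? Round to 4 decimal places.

0.3338

The time to first failure is exponential with rate Σλ = 0.000329 + 0.000265 + 0.0002 = 0.000794.
P(component 2 first) = λ_2/Σλ = 0.000265/0.000794 ≈ 0.3338.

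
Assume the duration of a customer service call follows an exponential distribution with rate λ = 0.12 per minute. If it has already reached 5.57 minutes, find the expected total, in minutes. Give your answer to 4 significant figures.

13.90

By memorylessness, E[X | X > 5.57] = 5.57 + 1/λ = 5.57 + 8.33333 = 13.9033 minutes.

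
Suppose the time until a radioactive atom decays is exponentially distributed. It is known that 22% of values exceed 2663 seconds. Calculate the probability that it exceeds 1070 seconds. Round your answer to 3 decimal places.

0.544

e^(−λ·2663) = 0.22 ⇒ λ = −ln(0.22)/2663 = 0.00056858.
P(X > 1070) = e^(−0.00056858·1070) = e^(−0.60838) ≈ 0.544.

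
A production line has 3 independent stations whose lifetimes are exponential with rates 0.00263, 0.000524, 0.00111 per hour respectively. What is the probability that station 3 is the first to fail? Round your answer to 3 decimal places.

0.260

The time to first failure is exponential with rate Σλ = 0.00263 + 0.000524 + 0.00111 = 0.004264.
P(station 3 first) = λ_3/Σλ = 0.00111/0.004264 ≈ 0.260.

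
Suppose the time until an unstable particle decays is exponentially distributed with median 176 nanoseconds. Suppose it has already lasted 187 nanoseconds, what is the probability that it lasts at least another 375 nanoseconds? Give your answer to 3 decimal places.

For an exponential, median = ln(2)/λ, so λ = ln 2 / 176 = 0.00393834 per nanosecond.
By the memoryless property, P(X > 187+375 | X > 187) = P(X > 375).
P(X > 375) = e^(−1.4769) ≈ 0.228.

0.228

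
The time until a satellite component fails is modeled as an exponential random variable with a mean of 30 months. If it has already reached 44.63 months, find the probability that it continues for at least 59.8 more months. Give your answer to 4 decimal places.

The rate is λ = 1/30 = 0.0333333 per month.
The exponential is memoryless, so the remaining time is again Exp(λ): the condition X > 44.63 is irrelevant.
P(X > 59.8) = e^(−1.9933) ≈ 0.1362.

0.1362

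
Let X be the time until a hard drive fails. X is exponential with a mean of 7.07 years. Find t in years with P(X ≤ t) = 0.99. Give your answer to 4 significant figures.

The rate is λ = 1/7.07 = 0.141443 per year.
Set 1 − e^(−λt) = 0.99, so t = −ln(0.01)/λ = 4.6052/0.141443 ≈ 32.5586 years.

32.56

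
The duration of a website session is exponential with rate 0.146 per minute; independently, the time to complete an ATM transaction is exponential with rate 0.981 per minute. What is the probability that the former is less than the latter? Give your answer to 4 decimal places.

0.1295

λ_1 = 0.146, λ_2 = 0.981.
For independent exponentials, P(the former < the latter) = λ_1/(λ_1+λ_2) = 0.146/1.127 ≈ 0.1295.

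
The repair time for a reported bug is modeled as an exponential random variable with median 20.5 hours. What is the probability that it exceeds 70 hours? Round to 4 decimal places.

For an exponential, median = ln(2)/λ, so λ = ln 2 / 20.5 = 0.0338121 per hour.
P(X > 70) = e^(−λ·70) = e^(−2.3668) ≈ 0.0938.

0.0938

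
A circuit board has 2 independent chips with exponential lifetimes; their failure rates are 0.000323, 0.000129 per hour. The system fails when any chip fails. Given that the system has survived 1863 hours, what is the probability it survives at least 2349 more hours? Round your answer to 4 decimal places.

Time to first failure ~ Exp(Σλ) with Σλ = 0.000452.
By memorylessness, P(T > 1863+2349 | T > 1863) = P(T > 2349) = e^(−0.000452·2349) ≈ 0.3459.

0.3459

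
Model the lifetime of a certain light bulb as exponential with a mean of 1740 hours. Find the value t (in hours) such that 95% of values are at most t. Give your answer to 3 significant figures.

5210

The rate is λ = 1/1740 = 0.000574713 per hour.
Set 1 − e^(−λt) = 0.95, so t = −ln(0.05)/λ = 2.9957/0.000574713 ≈ 5212.57 hours.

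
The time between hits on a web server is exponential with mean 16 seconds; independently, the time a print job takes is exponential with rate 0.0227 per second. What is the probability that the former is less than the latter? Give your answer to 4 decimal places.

0.7336

λ_1 = 1/16 = 0.0625, λ_2 = 0.0227.
For independent exponentials, P(the former < the latter) = λ_1/(λ_1+λ_2) = 0.0625/0.0852 ≈ 0.7336.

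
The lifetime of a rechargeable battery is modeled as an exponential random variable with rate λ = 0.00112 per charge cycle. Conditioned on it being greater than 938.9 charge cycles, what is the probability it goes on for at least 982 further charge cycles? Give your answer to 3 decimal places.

The exponential is memoryless, so the remaining time is again Exp(λ): the condition X > 938.9 is irrelevant.
P(X > 982) = e^(−1.0998) ≈ 0.333.

0.333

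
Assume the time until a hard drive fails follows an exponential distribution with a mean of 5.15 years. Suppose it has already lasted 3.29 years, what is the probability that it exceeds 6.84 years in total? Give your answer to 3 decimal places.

0.502

The rate is λ = 1/5.15 = 0.194175 per year.
P(X > s+t | X > s) = e^(−λ(s+t))/e^(−λs) = e^(−λt), independent of s = 3.29.
P(X > 3.55) = e^(−0.68932) ≈ 0.502.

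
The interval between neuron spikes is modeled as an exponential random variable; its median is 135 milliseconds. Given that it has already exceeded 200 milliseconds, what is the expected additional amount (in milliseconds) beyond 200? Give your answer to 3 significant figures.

For an exponential, median = ln(2)/λ, so λ = ln 2 / 135 = 0.00513442 per millisecond.
By memorylessness, the remaining amount past any threshold is again Exp(λ) with mean 1/λ = 194.764 milliseconds.

195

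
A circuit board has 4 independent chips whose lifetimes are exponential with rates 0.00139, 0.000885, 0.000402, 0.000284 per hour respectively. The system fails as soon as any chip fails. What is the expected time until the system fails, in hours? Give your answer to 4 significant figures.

337.7

The time to first failure is exponential with rate Σλ = 0.00139 + 0.000885 + 0.000402 + 0.000284 = 0.002961.
E[min] = 1/Σλ = 1/0.002961 = 337.724 hours.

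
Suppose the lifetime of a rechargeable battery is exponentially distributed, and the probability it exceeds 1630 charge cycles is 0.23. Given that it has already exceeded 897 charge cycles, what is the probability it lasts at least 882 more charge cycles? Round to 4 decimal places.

From e^(−λ·1630) = 0.23, λ = −ln(0.23)/1630 = 0.000901642.
Memoryless: P(X > 897+882 | X > 897) = P(X > 882) = e^(−0.000901642·882) ≈ 0.4515.

0.4515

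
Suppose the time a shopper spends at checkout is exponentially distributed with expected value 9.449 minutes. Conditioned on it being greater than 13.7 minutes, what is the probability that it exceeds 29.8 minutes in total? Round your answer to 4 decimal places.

0.1820

The rate is λ = 1/9.449 = 0.105831 per minute.
P(X > s+t | X > s) = e^(−λ(s+t))/e^(−λs) = e^(−λt), independent of s = 13.7.
P(X > 16.1) = e^(−1.7039) ≈ 0.1820.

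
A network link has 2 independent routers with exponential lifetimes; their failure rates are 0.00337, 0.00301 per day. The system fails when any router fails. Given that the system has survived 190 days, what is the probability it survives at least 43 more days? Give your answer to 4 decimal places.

0.7601

Time to first failure ~ Exp(Σλ) with Σλ = 0.00638.
By memorylessness, P(T > 190+43 | T > 190) = P(T > 43) = e^(−0.00638·43) ≈ 0.7601.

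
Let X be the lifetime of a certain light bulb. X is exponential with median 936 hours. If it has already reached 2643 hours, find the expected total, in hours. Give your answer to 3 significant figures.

3990

For an exponential, median = ln(2)/λ, so λ = ln 2 / 936 = 0.000740542 per hour.
By memorylessness, E[X | X > 2643] = 2643 + 1/λ = 2643 + 1350.36 = 3993.36 hours.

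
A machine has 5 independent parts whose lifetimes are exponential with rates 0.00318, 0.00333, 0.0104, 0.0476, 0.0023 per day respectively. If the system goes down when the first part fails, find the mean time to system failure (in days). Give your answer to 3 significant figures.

15.0

The time to first failure is exponential with rate Σλ = 0.00318 + 0.00333 + 0.0104 + 0.0476 + 0.0023 = 0.06681.
E[min] = 1/Σλ = 1/0.06681 = 14.9678 days.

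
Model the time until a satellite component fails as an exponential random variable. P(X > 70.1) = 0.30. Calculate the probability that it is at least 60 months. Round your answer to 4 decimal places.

e^(−λ·70.1) = 0.30 ⇒ λ = −ln(0.30)/70.1 = 0.0171751.
P(X > 60) = e^(−0.0171751·60) = e^(−1.0305) ≈ 0.3568.

0.3568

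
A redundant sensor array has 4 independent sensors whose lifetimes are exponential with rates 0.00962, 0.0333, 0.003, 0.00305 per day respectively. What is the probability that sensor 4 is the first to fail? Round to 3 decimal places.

0.062

The time to first failure is exponential with rate Σλ = 0.00962 + 0.0333 + 0.003 + 0.00305 = 0.04897.
P(sensor 4 first) = λ_4/Σλ = 0.00305/0.04897 ≈ 0.062.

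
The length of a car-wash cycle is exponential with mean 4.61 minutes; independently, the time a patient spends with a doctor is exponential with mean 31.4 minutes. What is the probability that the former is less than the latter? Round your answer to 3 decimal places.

λ_1 = 1/4.61 = 0.21692, λ_2 = 1/31.4 = 0.0318471.
For independent exponentials, P(the former < the latter) = λ_1/(λ_1+λ_2) = 0.21692/0.248767 ≈ 0.872.

0.872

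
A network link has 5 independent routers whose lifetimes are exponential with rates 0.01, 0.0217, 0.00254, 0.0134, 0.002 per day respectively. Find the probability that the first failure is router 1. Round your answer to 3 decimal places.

0.201

The time to first failure is exponential with rate Σλ = 0.01 + 0.0217 + 0.00254 + 0.0134 + 0.002 = 0.04964.
P(router 1 first) = λ_1/Σλ = 0.01/0.04964 ≈ 0.201.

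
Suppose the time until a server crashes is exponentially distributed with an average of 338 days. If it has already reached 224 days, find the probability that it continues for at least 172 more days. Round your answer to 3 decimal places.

The rate is λ = 1/338 = 0.00295858 per day.
By the memoryless property, P(X > 224+172 | X > 224) = P(X > 172).
P(X > 172) = e^(−0.50888) ≈ 0.601.

0.601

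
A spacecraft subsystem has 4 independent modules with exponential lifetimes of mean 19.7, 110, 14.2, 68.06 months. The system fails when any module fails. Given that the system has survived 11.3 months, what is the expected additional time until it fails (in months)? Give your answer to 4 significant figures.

6.898

First-failure rate Σλ = 1/19.7 + 1/110 + 1/14.2 + 1/68.06 = 0.144968.
By memorylessness the expected residual is 1/Σλ = 6.89808 months, regardless of the 11.3 already elapsed.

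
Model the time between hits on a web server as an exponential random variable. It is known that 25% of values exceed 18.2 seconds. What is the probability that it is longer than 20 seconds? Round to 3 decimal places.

e^(−λ·18.2) = 0.25 ⇒ λ = −ln(0.25)/18.2 = 0.07617.
P(X > 20) = e^(−0.07617·20) = e^(−1.5234) ≈ 0.218.

0.218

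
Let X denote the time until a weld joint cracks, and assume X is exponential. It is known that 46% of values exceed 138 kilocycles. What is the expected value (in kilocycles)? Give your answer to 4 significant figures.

177.7

e^(−λ·138) = 0.46 ⇒ λ = −ln(0.46)/138 = 0.00562702.
Mean = 1/λ = 177.714 kilocycles.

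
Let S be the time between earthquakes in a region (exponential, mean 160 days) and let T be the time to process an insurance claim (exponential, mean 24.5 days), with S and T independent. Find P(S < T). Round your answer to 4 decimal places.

0.1328

λ_1 = 1/160 = 0.00625, λ_2 = 1/24.5 = 0.0408163.
For independent exponentials, P(S < T) = λ_1/(λ_1+λ_2) = 0.00625/0.0470663 ≈ 0.1328.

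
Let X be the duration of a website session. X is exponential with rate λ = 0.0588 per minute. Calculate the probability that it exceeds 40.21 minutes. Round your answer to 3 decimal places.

0.094

P(X > 40.21) = e^(−λ·40.21) = e^(−2.3643) ≈ 0.094.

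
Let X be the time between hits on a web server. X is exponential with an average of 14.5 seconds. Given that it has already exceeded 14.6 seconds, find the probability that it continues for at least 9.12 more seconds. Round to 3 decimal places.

The rate is λ = 1/14.5 = 0.0689655 per second.
P(X > s+t | X > s) = e^(−λ(s+t))/e^(−λs) = e^(−λt), independent of s = 14.6.
P(X > 9.12) = e^(−0.62897) ≈ 0.533.

0.533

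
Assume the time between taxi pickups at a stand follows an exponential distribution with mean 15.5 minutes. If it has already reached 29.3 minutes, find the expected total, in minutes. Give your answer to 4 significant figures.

44.80

The rate is λ = 1/15.5 = 0.0645161 per minute.
By memorylessness, E[X | X > 29.3] = 29.3 + 1/λ = 29.3 + 15.5 = 44.8 minutes.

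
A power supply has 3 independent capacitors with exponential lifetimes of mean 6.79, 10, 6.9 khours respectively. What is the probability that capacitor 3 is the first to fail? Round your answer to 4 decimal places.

0.3695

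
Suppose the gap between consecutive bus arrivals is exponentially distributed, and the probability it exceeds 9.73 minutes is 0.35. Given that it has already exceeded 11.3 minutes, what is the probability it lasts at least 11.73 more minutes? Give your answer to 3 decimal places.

0.282

From e^(−λ·9.73) = 0.35, λ = −ln(0.35)/9.73 = 0.107895.
Memoryless: P(X > 11.3+11.73 | X > 11.3) = P(X > 11.73) = e^(−0.107895·11.73) ≈ 0.282.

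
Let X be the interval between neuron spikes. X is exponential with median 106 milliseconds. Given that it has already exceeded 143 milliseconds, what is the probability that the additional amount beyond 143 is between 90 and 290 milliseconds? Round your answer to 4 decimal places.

For an exponential, median = ln(2)/λ, so λ = ln 2 / 106 = 0.00653912 per millisecond.
Memoryless: the residual past 143 is again Exp(λ).
P(90 < residual < 290) = e^(−λ·90) − e^(−λ·290) = 0.55515 − 0.15012 ≈ 0.4050.

0.4050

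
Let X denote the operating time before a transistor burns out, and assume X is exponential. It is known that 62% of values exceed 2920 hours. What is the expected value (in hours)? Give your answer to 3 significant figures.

6110

e^(−λ·2920) = 0.62 ⇒ λ = −ln(0.62)/2920 = 0.000163711.
Mean = 1/λ = 6108.33 hours.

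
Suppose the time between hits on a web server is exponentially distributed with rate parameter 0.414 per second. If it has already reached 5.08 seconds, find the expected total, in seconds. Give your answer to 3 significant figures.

7.50

By memorylessness, E[X | X > 5.08] = 5.08 + 1/λ = 5.08 + 2.41546 = 7.49546 seconds.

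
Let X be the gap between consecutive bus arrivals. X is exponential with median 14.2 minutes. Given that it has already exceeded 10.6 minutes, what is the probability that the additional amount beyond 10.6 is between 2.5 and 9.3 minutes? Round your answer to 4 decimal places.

For an exponential, median = ln(2)/λ, so λ = ln 2 / 14.2 = 0.0488132 per minute.
Memoryless: the residual past 10.6 is again Exp(λ).
P(2.5 < residual < 9.3) = e^(−λ·2.5) − e^(−λ·9.3) = 0.88512 − 0.63511 ≈ 0.2500.

0.2500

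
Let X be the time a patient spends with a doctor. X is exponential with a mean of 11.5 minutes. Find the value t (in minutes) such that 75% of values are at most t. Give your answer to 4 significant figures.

The rate is λ = 1/11.5 = 0.0869565 per minute.
Set 1 − e^(−λt) = 0.75, so t = −ln(0.25)/λ = 1.3863/0.0869565 ≈ 15.9424 minutes.

15.94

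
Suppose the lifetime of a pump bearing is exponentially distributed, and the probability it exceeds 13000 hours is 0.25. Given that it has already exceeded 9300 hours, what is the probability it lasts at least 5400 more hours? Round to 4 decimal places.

0.5622

From e^(−λ·13000) = 0.25, λ = −ln(0.25)/13000 = 0.000106638.
Memoryless: P(X > 9300+5400 | X > 9300) = P(X > 5400) = e^(−0.000106638·5400) ≈ 0.5622.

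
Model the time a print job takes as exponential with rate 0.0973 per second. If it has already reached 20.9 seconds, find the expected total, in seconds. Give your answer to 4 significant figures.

31.18

By memorylessness, E[X | X > 20.9] = 20.9 + 1/λ = 20.9 + 10.2775 = 31.1775 seconds.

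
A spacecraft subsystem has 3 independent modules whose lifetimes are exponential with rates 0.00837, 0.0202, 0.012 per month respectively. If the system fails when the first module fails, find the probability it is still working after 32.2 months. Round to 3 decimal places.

0.271

The time to first failure is exponential with rate Σλ = 0.00837 + 0.0202 + 0.012 = 0.04057.
P(min > 32.2) = e^(−0.04057·32.2) = e^(−1.3064) ≈ 0.271.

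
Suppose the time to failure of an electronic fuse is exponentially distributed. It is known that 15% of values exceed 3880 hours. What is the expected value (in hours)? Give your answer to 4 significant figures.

2045

e^(−λ·3880) = 0.15 ⇒ λ = −ln(0.15)/3880 = 0.000488948.
Mean = 1/λ = 2045.21 hours.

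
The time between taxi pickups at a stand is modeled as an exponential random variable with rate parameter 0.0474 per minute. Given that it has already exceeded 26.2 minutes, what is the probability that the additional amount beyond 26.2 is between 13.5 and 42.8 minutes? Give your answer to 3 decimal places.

0.396

Memoryless: the residual past 26.2 is again Exp(λ).
P(13.5 < residual < 42.8) = e^(−λ·13.5) − e^(−λ·42.8) = 0.52735 − 0.13150 ≈ 0.396.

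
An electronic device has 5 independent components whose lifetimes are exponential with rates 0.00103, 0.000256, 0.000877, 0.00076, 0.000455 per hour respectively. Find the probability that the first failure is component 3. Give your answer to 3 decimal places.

0.260

The time to first failure is exponential with rate Σλ = 0.00103 + 0.000256 + 0.000877 + 0.00076 + 0.000455 = 0.003378.
P(component 3 first) = λ_3/Σλ = 0.000877/0.003378 ≈ 0.260.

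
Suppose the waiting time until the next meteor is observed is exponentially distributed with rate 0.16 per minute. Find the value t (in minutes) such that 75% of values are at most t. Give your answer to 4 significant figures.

Set 1 − e^(−λt) = 0.75, so t = −ln(0.25)/λ = 1.3863/0.16 ≈ 8.66434 minutes.

8.664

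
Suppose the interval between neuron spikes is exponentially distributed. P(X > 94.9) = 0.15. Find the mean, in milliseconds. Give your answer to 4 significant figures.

e^(−λ·94.9) = 0.15 ⇒ λ = −ln(0.15)/94.9 = 0.0199907.
Mean = 1/λ = 50.0232 milliseconds.

50.02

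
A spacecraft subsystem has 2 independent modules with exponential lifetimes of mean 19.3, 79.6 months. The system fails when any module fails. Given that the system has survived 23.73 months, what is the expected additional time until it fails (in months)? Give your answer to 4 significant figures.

15.53

First-failure rate Σλ = 1/19.3 + 1/79.6 = 0.0643763.
By memorylessness the expected residual is 1/Σλ = 15.5337 months, regardless of the 23.73 already elapsed.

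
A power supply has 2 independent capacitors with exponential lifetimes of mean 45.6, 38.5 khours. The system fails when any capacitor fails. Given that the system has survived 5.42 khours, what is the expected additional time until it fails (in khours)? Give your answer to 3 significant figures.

First-failure rate Σλ = 1/45.6 + 1/38.5 = 0.0479039.
By memorylessness the expected residual is 1/Σλ = 20.8751 khours, regardless of the 5.42 already elapsed.

20.9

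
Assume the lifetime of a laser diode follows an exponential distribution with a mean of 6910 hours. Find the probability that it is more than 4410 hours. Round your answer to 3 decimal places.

0.528

The rate is λ = 1/6910 = 0.000144718 per hour.
P(X > 4410) = e^(−λ·4410) = e^(−0.63821) ≈ 0.528.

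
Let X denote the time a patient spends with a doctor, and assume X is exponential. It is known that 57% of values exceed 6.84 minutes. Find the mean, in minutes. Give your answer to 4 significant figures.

e^(−λ·6.84) = 0.57 ⇒ λ = −ln(0.57)/6.84 = 0.0821811.
Mean = 1/λ = 12.1682 minutes.

12.17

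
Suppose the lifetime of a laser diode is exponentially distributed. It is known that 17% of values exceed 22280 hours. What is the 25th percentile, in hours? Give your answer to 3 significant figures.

e^(−λ·22280) = 0.17 ⇒ λ = −ln(0.17)/22280 = 0.0000795313.
25th percentile: 1 − e^(−λt) = 0.25, t = −ln(0.75)/λ = 3617.22 hours.

3620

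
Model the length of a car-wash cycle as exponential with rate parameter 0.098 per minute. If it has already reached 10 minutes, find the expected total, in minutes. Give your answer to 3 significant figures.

By memorylessness, E[X | X > 10] = 10 + 1/λ = 10 + 10.2041 = 20.2041 minutes.

20.2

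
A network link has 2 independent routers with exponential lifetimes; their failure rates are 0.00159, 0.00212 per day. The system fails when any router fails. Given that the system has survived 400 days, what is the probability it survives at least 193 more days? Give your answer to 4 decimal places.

0.4887

Time to first failure ~ Exp(Σλ) with Σλ = 0.00371.
By memorylessness, P(T > 400+193 | T > 400) = P(T > 193) = e^(−0.00371·193) ≈ 0.4887.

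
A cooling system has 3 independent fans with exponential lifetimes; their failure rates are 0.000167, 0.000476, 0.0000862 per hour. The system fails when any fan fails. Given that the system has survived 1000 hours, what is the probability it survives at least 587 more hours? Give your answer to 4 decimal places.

Time to first failure ~ Exp(Σλ) with Σλ = 0.0007292.
By memorylessness, P(T > 1000+587 | T > 1000) = P(T > 587) = e^(−0.0007292·587) ≈ 0.6518.

0.6518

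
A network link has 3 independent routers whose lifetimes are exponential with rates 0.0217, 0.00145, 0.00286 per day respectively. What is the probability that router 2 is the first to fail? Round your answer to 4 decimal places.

0.0557

The time to first failure is exponential with rate Σλ = 0.0217 + 0.00145 + 0.00286 = 0.02601.
P(router 2 first) = λ_2/Σλ = 0.00145/0.02601 ≈ 0.0557.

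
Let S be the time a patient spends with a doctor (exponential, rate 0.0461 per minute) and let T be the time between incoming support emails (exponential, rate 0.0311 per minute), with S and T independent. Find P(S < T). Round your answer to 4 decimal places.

λ_1 = 0.0461, λ_2 = 0.0311.
For independent exponentials, P(S < T) = λ_1/(λ_1+λ_2) = 0.0461/0.0772 ≈ 0.5972.

0.5972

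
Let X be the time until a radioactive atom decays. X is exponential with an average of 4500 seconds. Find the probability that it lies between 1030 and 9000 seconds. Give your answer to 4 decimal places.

0.6601

The rate is λ = 1/4500 = 0.000222222 per second.
P(1030 < X < 9000) = e^(−λ·1030) − e^(−λ·9000) = 0.79542 − 0.13534 ≈ 0.6601.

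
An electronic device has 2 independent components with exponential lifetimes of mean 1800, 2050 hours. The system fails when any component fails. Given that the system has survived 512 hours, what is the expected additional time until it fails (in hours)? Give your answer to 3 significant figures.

958

First-failure rate Σλ = 1/1800 + 1/2050 = 0.00104336.
By memorylessness the expected residual is 1/Σλ = 958.442 hours, regardless of the 512 already elapsed.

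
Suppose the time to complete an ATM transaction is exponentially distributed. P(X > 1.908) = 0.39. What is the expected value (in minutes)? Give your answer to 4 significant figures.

e^(−λ·1.908) = 0.39 ⇒ λ = −ln(0.39)/1.908 = 0.493506.
Mean = 1/λ = 2.02632 minutes.

2.026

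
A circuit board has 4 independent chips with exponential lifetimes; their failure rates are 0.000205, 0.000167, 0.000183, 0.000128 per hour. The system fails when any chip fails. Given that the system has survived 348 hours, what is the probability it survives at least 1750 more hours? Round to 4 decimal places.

0.3026

Time to first failure ~ Exp(Σλ) with Σλ = 0.000683.
By memorylessness, P(T > 348+1750 | T > 348) = P(T > 1750) = e^(−0.000683·1750) ≈ 0.3026.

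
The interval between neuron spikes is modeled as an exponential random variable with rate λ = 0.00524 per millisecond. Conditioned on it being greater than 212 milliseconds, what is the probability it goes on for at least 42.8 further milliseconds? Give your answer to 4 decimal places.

P(X > s+t | X > s) = e^(−λ(s+t))/e^(−λs) = e^(−λt), independent of s = 212.
P(X > 42.8) = e^(−0.22427) ≈ 0.7991.

0.7991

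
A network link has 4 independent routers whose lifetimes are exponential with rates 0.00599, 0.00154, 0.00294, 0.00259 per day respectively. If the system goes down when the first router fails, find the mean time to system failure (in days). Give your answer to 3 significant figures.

The time to first failure is exponential with rate Σλ = 0.00599 + 0.00154 + 0.00294 + 0.00259 = 0.01306.
E[min] = 1/Σλ = 1/0.01306 = 76.5697 days.

76.6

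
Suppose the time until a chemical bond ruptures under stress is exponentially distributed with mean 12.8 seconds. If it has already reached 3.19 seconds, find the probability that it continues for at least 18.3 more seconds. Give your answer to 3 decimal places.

The rate is λ = 1/12.8 = 0.078125 per second.
The exponential is memoryless, so the remaining time is again Exp(λ): the condition X > 3.19 is irrelevant.
P(X > 18.3) = e^(−1.4297) ≈ 0.239.

0.239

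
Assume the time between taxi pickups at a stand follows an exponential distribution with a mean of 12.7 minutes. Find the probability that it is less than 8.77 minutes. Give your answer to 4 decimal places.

0.4987

The rate is λ = 1/12.7 = 0.0787402 per minute.
P(X ≤ 8.77) = 1 − e^(−λ·8.77) = 1 − e^(−0.69055) ≈ 0.4987.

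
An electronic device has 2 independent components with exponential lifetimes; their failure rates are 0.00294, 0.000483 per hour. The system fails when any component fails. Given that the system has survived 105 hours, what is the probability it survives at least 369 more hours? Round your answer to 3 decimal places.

0.283

Time to first failure ~ Exp(Σλ) with Σλ = 0.003423.
By memorylessness, P(T > 105+369 | T > 105) = P(T > 369) = e^(−0.003423·369) ≈ 0.283.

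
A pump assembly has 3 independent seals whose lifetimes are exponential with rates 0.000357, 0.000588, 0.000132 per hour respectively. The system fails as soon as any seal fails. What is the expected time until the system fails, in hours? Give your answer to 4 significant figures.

The time to first failure is exponential with rate Σλ = 0.000357 + 0.000588 + 0.000132 = 0.001077.
E[min] = 1/Σλ = 1/0.001077 = 928.505 hours.

928.5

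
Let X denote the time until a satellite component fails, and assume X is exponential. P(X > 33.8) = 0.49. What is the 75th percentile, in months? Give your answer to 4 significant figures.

e^(−λ·33.8) = 0.49 ⇒ λ = −ln(0.49)/33.8 = 0.021105.
75th percentile: 1 − e^(−λt) = 0.75, t = −ln(0.25)/λ = 65.6855 months.

65.69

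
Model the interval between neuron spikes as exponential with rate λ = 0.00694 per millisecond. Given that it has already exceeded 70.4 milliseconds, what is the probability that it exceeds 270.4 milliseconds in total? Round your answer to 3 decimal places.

P(X > s+t | X > s) = e^(−λ(s+t))/e^(−λs) = e^(−λt), independent of s = 70.4.
P(X > 200) = e^(−1.388) ≈ 0.250.

0.250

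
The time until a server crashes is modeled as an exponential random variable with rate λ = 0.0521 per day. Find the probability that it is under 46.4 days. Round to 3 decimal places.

P(X ≤ 46.4) = 1 − e^(−λ·46.4) = 1 − e^(−2.4174) ≈ 0.911.

0.911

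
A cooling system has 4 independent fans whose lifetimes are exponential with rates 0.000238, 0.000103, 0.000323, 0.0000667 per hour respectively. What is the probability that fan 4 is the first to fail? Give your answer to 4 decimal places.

The time to first failure is exponential with rate Σλ = 0.000238 + 0.000103 + 0.000323 + 0.0000667 = 0.0007307.
P(fan 4 first) = λ_4/Σλ = 0.0000667/0.0007307 ≈ 0.0913.

0.0913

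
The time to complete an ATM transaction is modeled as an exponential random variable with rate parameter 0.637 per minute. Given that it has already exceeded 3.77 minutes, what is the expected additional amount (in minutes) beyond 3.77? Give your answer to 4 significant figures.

By memorylessness, the remaining amount past any threshold is again Exp(λ) with mean 1/λ = 1.56986 minutes.

1.570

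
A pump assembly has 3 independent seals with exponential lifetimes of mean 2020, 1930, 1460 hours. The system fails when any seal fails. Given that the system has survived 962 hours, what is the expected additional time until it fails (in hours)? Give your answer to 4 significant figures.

588.9

First-failure rate Σλ = 1/2020 + 1/1930 + 1/1460 = 0.00169812.
By memorylessness the expected residual is 1/Σλ = 588.888 hours, regardless of the 962 already elapsed.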